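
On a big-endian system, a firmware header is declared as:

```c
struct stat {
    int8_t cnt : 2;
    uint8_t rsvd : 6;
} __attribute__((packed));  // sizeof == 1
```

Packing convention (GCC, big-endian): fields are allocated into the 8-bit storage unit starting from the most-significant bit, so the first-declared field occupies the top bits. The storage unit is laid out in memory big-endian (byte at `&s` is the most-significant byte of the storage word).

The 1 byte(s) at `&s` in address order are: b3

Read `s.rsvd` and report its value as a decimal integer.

[0]=0xb3 (big-endian) → word 0xb3
cnt:2 @ bit 6 → (0xb3>>6)&0x3 = 0x2
rsvd:6 @ bit 0 → (0xb3>>0)&0x3f = 0x33  ←

51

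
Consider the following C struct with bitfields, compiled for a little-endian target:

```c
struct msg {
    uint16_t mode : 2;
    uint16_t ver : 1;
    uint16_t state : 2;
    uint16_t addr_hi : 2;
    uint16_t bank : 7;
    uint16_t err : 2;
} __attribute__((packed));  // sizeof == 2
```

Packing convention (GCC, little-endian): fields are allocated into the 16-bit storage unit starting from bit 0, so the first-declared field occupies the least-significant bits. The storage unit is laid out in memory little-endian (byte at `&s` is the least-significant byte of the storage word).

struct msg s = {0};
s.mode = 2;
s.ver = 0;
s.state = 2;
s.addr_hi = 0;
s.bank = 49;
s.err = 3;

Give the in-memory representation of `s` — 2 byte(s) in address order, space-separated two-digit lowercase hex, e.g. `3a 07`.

92 d8

[0+:2] mode=2 & 0x3 = 0x2; word=0x0002
[2+:1] ver=0 & 0x1 = 0x0; word=0x0002
[3+:2] state=2 & 0x3 = 0x2; word=0x0012
[5+:2] addr_hi=0 & 0x3 = 0x0; word=0x0012
[7+:7] bank=49 & 0x7f = 0x31; word=0x1892
[14+:2] err=3 & 0x3 = 0x3; word=0xd892
word = 0xd892 → little-endian bytes:
  [0]=0x92  [1]=0xd8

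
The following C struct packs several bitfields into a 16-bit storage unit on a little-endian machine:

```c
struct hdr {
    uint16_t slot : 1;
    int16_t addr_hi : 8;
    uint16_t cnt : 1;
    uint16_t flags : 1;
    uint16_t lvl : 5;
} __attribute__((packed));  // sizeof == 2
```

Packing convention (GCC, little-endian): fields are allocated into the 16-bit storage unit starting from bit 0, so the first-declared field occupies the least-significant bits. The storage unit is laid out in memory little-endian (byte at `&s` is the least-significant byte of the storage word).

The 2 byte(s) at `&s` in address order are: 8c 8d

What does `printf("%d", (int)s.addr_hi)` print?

[0]=0x8c [1]=0x8d (little-endian) → word 0x8d8c
slot:1 @ bit 0 → (0x8d8c>>0)&0x1 = 0x0
addr_hi:8 @ bit 1 → (0x8d8c>>1)&0xff = 0xc6  ←
cnt:1 @ bit 9 → (0x8d8c>>9)&0x1 = 0x0
flags:1 @ bit 10 → (0x8d8c>>10)&0x1 = 0x1
lvl:5 @ bit 11 → (0x8d8c>>11)&0x1f = 0x11
addr_hi signed 8b, MSB=1: 198 - 256 = -58

-58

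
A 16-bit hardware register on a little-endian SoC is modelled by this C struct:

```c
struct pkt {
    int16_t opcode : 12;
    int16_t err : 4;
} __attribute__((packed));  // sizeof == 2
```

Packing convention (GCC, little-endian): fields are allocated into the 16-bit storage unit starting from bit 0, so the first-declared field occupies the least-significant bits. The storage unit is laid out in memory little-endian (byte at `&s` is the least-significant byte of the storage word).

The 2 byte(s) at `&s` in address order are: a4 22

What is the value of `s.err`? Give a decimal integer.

2

[0]=0xa4 [1]=0x22 (little-endian) → word 0x22a4
opcode:12 @ bit 0 → (0x22a4>>0)&0xfff = 0x2a4
err:4 @ bit 12 → (0x22a4>>12)&0xf = 0x2  ←
err signed 4b, MSB=0: value = 2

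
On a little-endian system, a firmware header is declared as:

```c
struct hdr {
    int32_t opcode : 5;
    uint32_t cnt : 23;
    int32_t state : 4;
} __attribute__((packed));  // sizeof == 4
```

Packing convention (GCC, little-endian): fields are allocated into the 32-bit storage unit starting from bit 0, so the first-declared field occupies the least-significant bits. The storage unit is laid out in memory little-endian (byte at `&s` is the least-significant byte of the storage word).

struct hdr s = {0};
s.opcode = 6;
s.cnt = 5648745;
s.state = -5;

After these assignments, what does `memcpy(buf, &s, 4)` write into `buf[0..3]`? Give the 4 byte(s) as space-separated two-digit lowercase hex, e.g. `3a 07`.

[0+:5] opcode=6 & 0x1f = 0x6; word=0x00000006
[5+:23] cnt=5648745 & 0x7fffff = 0x563169; word=0x0ac62d26
[28+:4] state=-5 & 0xf = 0xb; word=0xbac62d26
word = 0xbac62d26 → little-endian bytes:
  [0]=0x26  [1]=0x2d  [2]=0xc6  [3]=0xba

26 2d c6 ba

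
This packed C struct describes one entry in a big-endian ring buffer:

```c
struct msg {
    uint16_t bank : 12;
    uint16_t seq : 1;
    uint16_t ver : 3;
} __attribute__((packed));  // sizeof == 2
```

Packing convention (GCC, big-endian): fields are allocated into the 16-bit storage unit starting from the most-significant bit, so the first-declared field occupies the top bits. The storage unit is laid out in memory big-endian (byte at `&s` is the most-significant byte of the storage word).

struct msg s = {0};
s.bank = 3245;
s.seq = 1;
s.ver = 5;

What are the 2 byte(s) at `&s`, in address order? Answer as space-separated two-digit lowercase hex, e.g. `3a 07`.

ca dd

[4+:12] bank=3245 & 0xfff = 0xcad; word=0xcad0
[3+:1] seq=1 & 0x1 = 0x1; word=0xcad8
[0+:3] ver=5 & 0x7 = 0x5; word=0xcadd
word = 0xcadd → big-endian bytes:
  [0]=0xca  [1]=0xdd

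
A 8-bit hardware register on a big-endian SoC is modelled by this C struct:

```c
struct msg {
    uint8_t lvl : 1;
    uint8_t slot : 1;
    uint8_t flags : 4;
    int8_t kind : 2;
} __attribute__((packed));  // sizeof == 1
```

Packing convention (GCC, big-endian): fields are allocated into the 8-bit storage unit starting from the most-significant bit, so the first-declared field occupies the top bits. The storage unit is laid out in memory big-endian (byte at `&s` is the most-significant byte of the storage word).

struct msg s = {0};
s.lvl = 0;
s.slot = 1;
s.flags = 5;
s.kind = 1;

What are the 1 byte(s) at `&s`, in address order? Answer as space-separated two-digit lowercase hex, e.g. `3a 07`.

55

lvl:1 = 0 → 0x0 << 7 → word 0x00
slot:1 = 1 → 0x1 << 6 → word 0x40
flags:4 = 5 → 0x5 << 2 → word 0x54
kind:2 = 1 → 0x1 << 0 → word 0x55
word = 0x55 → big-endian bytes:
  [0]=0x55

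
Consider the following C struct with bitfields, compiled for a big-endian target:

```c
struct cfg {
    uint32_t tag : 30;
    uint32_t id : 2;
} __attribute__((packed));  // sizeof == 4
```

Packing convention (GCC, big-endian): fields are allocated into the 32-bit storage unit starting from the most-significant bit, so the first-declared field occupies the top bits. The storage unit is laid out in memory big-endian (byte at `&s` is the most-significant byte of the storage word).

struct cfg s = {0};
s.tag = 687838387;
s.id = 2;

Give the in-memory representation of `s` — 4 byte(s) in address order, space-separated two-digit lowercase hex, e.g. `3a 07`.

[2+:30] tag=687838387 & 0x3fffffff = 0x28ff94b3; word=0xa3fe52cc
[0+:2] id=2 & 0x3 = 0x2; word=0xa3fe52ce
word = 0xa3fe52ce → big-endian bytes:
  [0]=0xa3  [1]=0xfe  [2]=0x52  [3]=0xce

a3 fe 52 ce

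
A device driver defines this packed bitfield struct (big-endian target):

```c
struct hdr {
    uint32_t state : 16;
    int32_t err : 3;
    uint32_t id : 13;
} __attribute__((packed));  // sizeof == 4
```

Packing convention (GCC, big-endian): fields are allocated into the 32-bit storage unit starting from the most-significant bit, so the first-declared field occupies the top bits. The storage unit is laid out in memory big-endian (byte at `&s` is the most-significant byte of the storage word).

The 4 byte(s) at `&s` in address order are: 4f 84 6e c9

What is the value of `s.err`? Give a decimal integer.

3

[0]=0x4f [1]=0x84 [2]=0x6e [3]=0xc9 (big-endian) → word 0x4f846ec9
state [16+:16] = (word>>16) & 0xffff = 20356
err [13+:3] = (word>>13) & 0x7 = 3  ←
id [0+:13] = (word>>0) & 0x1fff = 3785
err signed 3b, MSB=0: value = 3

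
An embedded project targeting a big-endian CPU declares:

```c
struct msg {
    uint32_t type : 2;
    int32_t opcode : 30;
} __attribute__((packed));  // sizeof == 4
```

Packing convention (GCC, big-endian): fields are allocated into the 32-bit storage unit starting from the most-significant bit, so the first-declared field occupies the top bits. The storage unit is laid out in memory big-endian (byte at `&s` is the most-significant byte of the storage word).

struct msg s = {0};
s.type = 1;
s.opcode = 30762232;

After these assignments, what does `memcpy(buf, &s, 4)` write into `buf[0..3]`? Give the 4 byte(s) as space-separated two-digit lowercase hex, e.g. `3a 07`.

41 d5 64 f8

type (2b) val=1 bits=0x1 at bit 30: 0x40000000
opcode (30b) val=30762232 bits=0x1d564f8 at bit 0: 0x41d564f8
word = 0x41d564f8 → big-endian bytes:
  [0]=0x41  [1]=0xd5  [2]=0x64  [3]=0xf8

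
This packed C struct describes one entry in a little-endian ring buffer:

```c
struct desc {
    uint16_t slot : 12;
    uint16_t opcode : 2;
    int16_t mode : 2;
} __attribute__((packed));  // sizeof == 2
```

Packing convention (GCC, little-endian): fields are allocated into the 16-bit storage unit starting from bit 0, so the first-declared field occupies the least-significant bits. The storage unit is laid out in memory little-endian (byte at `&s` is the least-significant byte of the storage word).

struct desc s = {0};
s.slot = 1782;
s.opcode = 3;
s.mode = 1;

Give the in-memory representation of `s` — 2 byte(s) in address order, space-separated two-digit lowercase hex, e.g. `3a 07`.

f6 76

slot:12 = 1782 → 0x6f6 << 0 → word 0x06f6
opcode:2 = 3 → 0x3 << 12 → word 0x36f6
mode:2 = 1 → 0x1 << 14 → word 0x76f6
word = 0x76f6 → little-endian bytes:
  [0]=0xf6  [1]=0x76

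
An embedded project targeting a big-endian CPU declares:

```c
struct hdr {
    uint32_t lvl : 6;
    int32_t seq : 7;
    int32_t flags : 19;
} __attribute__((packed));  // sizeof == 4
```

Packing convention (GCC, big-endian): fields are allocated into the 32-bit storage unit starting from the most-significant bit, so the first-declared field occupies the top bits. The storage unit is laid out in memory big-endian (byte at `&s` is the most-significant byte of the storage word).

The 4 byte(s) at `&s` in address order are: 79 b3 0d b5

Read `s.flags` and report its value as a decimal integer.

200117

[0]=0x79 [1]=0xb3 [2]=0x0d [3]=0xb5 (big-endian) → word 0x79b30db5
lvl [26+:6] = (word>>26) & 0x3f = 30
seq [19+:7] = (word>>19) & 0x7f = 54
flags [0+:19] = (word>>0) & 0x7ffff = 200117  ←
flags signed 19b, MSB=0: value = 200117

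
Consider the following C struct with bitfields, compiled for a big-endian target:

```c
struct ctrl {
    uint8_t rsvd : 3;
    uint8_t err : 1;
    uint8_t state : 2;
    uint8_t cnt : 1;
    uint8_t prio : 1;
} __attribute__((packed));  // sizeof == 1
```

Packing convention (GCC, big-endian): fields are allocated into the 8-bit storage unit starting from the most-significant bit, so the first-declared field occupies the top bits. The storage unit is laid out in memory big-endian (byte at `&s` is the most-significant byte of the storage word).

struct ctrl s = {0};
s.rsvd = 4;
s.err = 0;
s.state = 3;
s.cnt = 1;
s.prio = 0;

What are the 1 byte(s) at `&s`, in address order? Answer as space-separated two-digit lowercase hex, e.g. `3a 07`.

rsvd (3b) val=4 bits=0x4 at bit 5: 0x80
err (1b) val=0 bits=0x0 at bit 4: 0x80
state (2b) val=3 bits=0x3 at bit 2: 0x8c
cnt (1b) val=1 bits=0x1 at bit 1: 0x8e
prio (1b) val=0 bits=0x0 at bit 0: 0x8e
word = 0x8e → big-endian bytes:
  [0]=0x8e

8e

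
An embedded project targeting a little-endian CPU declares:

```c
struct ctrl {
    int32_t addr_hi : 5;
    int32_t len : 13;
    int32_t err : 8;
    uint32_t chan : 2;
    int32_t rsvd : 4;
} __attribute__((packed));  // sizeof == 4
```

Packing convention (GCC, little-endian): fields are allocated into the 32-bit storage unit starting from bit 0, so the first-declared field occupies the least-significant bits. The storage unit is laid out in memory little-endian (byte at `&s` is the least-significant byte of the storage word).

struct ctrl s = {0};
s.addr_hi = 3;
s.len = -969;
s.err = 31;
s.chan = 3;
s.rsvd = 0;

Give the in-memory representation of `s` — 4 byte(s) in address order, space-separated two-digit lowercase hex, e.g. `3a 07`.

addr_hi (5b) val=3 bits=0x3 at bit 0: 0x00000003
len (13b) val=-969 bits=0x1c37 at bit 5: 0x000386e3
err (8b) val=31 bits=0x1f at bit 18: 0x007f86e3
chan (2b) val=3 bits=0x3 at bit 26: 0x0c7f86e3
rsvd (4b) val=0 bits=0x0 at bit 28: 0x0c7f86e3
word = 0x0c7f86e3 → little-endian bytes:
  [0]=0xe3  [1]=0x86  [2]=0x7f  [3]=0x0c

e3 86 7f 0c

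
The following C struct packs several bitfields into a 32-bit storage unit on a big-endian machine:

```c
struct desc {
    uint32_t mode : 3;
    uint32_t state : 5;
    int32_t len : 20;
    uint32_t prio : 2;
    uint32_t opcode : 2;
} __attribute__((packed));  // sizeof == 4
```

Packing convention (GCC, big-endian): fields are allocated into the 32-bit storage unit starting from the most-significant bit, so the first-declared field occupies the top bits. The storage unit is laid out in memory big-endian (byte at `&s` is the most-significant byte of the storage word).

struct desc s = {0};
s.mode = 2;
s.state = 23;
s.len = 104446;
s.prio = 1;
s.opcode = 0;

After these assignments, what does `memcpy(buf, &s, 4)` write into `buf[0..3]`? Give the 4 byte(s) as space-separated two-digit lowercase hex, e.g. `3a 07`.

57 19 7f e4

[29+:3] mode=2 & 0x7 = 0x2; word=0x40000000
[24+:5] state=23 & 0x1f = 0x17; word=0x57000000
[4+:20] len=104446 & 0xfffff = 0x197fe; word=0x57197fe0
[2+:2] prio=1 & 0x3 = 0x1; word=0x57197fe4
[0+:2] opcode=0 & 0x3 = 0x0; word=0x57197fe4
word = 0x57197fe4 → big-endian bytes:
  [0]=0x57  [1]=0x19  [2]=0x7f  [3]=0xe4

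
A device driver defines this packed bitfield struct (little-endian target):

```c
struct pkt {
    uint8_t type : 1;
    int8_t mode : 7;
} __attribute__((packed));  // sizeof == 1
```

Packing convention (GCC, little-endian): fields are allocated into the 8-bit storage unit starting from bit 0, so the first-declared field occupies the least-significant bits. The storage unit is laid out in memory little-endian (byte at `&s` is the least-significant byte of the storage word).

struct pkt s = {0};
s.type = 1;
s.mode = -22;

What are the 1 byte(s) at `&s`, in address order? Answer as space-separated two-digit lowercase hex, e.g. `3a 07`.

d5

[0+:1] type=1 & 0x1 = 0x1; word=0x01
[1+:7] mode=-22 & 0x7f = 0x6a; word=0xd5
word = 0xd5 → little-endian bytes:
  [0]=0xd5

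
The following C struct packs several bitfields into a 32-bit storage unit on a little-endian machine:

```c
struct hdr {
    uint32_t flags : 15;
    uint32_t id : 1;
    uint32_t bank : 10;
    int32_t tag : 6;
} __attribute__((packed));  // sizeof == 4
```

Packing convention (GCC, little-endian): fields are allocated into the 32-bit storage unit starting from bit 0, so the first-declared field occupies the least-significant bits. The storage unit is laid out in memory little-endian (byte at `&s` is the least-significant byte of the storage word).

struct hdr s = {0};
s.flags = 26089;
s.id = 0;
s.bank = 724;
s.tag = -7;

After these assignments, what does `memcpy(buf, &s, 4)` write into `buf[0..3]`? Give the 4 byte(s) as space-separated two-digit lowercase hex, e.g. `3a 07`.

e9 65 d4 e6

flags:15 = 26089 → 0x65e9 << 0 → word 0x000065e9
id:1 = 0 → 0x0 << 15 → word 0x000065e9
bank:10 = 724 → 0x2d4 << 16 → word 0x02d465e9
tag:6 = -7 → 0x39 << 26 → word 0xe6d465e9
word = 0xe6d465e9 → little-endian bytes:
  [0]=0xe9  [1]=0x65  [2]=0xd4  [3]=0xe6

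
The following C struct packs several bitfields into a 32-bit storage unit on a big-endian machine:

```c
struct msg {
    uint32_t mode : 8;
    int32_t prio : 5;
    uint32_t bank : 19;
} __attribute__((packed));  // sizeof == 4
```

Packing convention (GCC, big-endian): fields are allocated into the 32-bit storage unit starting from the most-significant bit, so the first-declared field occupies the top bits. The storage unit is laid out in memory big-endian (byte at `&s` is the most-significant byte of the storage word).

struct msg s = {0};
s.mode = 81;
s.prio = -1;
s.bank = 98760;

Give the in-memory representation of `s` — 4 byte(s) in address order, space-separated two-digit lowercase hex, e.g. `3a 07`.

mode:8 = 81 → 0x51 << 24 → word 0x51000000
prio:5 = -1 → 0x1f << 19 → word 0x51f80000
bank:19 = 98760 → 0x181c8 << 0 → word 0x51f981c8
word = 0x51f981c8 → big-endian bytes:
  [0]=0x51  [1]=0xf9  [2]=0x81  [3]=0xc8

51 f9 81 c8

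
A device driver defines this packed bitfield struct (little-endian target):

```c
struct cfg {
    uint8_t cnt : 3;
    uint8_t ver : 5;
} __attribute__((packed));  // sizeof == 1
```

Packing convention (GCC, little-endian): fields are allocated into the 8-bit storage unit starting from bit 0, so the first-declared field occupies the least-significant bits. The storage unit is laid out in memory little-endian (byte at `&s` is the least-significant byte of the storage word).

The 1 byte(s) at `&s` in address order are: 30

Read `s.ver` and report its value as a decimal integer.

6

[0]=0x30 (little-endian) → word 0x30
cnt:3 @ bit 0 → (0x30>>0)&0x7 = 0x0
ver:5 @ bit 3 → (0x30>>3)&0x1f = 0x6  ←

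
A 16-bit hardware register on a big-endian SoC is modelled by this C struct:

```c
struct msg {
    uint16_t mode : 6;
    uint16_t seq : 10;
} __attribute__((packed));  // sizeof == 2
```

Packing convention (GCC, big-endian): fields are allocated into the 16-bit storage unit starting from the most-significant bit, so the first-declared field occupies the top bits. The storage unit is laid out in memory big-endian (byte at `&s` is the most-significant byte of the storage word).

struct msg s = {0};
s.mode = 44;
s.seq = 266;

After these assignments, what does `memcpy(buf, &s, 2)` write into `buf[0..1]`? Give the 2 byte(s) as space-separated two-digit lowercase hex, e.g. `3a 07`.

mode (6b) val=44 bits=0x2c at bit 10: 0xb000
seq (10b) val=266 bits=0x10a at bit 0: 0xb10a
word = 0xb10a → big-endian bytes:
  [0]=0xb1  [1]=0x0a

b1 0a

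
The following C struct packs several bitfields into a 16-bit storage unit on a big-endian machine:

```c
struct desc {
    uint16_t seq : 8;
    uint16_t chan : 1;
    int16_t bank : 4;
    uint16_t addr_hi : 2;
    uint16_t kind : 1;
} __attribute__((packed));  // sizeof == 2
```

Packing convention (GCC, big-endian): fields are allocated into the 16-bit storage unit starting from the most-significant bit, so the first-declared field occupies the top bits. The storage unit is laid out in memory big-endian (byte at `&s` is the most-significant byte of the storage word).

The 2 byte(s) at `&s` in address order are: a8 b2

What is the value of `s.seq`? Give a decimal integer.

168

[0]=0xa8 [1]=0xb2 (big-endian) → word 0xa8b2
seq:8 @ bit 8 → (0xa8b2>>8)&0xff = 0xa8  ←
chan:1 @ bit 7 → (0xa8b2>>7)&0x1 = 0x1
bank:4 @ bit 3 → (0xa8b2>>3)&0xf = 0x6
addr_hi:2 @ bit 1 → (0xa8b2>>1)&0x3 = 0x1
kind:1 @ bit 0 → (0xa8b2>>0)&0x1 = 0x0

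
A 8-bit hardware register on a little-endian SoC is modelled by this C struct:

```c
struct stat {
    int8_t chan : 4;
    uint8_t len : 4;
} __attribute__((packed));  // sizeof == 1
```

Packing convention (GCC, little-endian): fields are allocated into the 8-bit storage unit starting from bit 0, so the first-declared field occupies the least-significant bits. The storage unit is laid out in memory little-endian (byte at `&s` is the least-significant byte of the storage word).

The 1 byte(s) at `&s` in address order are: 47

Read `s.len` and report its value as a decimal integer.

4

[0]=0x47 (little-endian) → word 0x47
chan [0+:4] = (word>>0) & 0xf = 7
len [4+:4] = (word>>4) & 0xf = 4  ←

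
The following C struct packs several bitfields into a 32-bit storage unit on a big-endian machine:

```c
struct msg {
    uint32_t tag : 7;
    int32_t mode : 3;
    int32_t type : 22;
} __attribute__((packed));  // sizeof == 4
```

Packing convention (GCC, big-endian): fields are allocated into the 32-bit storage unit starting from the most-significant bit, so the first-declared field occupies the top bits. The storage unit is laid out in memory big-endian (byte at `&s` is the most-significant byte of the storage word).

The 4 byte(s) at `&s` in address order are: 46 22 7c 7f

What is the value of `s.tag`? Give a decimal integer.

[0]=0x46 [1]=0x22 [2]=0x7c [3]=0x7f (big-endian) → word 0x46227c7f
tag:7 @ bit 25 → (0x46227c7f>>25)&0x7f = 0x23  ←
mode:3 @ bit 22 → (0x46227c7f>>22)&0x7 = 0x0
type:22 @ bit 0 → (0x46227c7f>>0)&0x3fffff = 0x227c7f

35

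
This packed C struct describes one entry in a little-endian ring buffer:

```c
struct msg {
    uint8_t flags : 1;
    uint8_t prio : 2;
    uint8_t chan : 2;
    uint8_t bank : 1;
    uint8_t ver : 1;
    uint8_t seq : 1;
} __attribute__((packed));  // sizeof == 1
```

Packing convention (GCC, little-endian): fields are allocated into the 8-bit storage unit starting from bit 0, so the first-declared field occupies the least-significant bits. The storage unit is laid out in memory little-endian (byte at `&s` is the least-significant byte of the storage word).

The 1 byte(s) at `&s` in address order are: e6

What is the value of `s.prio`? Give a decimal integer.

3

[0]=0xe6 (little-endian) → word 0xe6
flags [0+:1] = (word>>0) & 0x1 = 0
prio [1+:2] = (word>>1) & 0x3 = 3  ←
chan [3+:2] = (word>>3) & 0x3 = 0
bank [5+:1] = (word>>5) & 0x1 = 1
ver [6+:1] = (word>>6) & 0x1 = 1
seq [7+:1] = (word>>7) & 0x1 = 1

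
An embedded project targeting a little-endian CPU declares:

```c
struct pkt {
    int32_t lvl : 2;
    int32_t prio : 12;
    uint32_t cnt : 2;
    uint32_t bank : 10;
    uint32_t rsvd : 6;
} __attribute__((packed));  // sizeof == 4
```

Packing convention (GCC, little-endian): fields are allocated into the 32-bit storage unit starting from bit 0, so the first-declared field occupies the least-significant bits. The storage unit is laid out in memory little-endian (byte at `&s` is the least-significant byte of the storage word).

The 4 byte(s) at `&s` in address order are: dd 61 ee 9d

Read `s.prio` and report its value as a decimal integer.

[0]=0xdd [1]=0x61 [2]=0xee [3]=0x9d (little-endian) → word 0x9dee61dd
lvl:2 @ bit 0 → (0x9dee61dd>>0)&0x3 = 0x1
prio:12 @ bit 2 → (0x9dee61dd>>2)&0xfff = 0x877  ←
cnt:2 @ bit 14 → (0x9dee61dd>>14)&0x3 = 0x1
bank:10 @ bit 16 → (0x9dee61dd>>16)&0x3ff = 0x1ee
rsvd:6 @ bit 26 → (0x9dee61dd>>26)&0x3f = 0x27
prio signed 12b, MSB=1: 2167 - 4096 = -1929

-1929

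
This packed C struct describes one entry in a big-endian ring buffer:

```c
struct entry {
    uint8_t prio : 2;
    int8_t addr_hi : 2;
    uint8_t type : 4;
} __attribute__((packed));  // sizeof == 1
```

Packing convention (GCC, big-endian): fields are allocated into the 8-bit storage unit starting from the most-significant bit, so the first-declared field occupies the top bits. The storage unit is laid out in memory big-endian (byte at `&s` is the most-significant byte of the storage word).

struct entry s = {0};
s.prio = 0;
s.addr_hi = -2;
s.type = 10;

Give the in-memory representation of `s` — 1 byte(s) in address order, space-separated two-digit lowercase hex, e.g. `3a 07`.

2a

[6+:2] prio=0 & 0x3 = 0x0; word=0x00
[4+:2] addr_hi=-2 & 0x3 = 0x2; word=0x20
[0+:4] type=10 & 0xf = 0xa; word=0x2a
word = 0x2a → big-endian bytes:
  [0]=0x2a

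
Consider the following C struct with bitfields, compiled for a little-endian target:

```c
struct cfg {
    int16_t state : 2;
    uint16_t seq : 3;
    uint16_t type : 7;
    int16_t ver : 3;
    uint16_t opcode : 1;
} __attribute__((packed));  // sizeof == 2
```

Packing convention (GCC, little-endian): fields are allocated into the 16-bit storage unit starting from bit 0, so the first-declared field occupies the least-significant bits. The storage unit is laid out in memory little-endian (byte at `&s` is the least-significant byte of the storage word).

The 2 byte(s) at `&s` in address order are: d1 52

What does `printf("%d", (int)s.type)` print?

[0]=0xd1 [1]=0x52 (little-endian) → word 0x52d1
state [0+:2] = (word>>0) & 0x3 = 1
seq [2+:3] = (word>>2) & 0x7 = 4
type [5+:7] = (word>>5) & 0x7f = 22  ←
ver [12+:3] = (word>>12) & 0x7 = 5
opcode [15+:1] = (word>>15) & 0x1 = 0

22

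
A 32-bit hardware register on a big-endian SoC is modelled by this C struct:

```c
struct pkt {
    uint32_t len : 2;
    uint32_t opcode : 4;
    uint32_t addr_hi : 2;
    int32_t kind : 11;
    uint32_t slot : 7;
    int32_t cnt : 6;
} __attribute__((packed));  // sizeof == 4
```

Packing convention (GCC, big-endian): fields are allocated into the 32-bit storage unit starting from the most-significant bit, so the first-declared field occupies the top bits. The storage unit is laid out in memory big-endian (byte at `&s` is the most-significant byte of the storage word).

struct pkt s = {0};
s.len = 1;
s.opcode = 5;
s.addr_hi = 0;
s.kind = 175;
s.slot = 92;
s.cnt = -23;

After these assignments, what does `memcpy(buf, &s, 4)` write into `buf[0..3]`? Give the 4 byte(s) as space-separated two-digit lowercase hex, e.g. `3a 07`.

[30+:2] len=1 & 0x3 = 0x1; word=0x40000000
[26+:4] opcode=5 & 0xf = 0x5; word=0x54000000
[24+:2] addr_hi=0 & 0x3 = 0x0; word=0x54000000
[13+:11] kind=175 & 0x7ff = 0xaf; word=0x5415e000
[6+:7] slot=92 & 0x7f = 0x5c; word=0x5415f700
[0+:6] cnt=-23 & 0x3f = 0x29; word=0x5415f729
word = 0x5415f729 → big-endian bytes:
  [0]=0x54  [1]=0x15  [2]=0xf7  [3]=0x29

54 15 f7 29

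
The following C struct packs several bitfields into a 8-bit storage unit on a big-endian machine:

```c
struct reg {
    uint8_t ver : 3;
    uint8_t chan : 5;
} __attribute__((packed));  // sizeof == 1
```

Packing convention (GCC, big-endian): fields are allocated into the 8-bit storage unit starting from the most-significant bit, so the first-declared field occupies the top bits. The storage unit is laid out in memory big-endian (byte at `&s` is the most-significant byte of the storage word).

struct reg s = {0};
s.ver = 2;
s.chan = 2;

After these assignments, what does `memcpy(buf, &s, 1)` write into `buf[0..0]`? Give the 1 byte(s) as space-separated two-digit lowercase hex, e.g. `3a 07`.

42

ver:3 = 2 → 0x2 << 5 → word 0x40
chan:5 = 2 → 0x2 << 0 → word 0x42
word = 0x42 → big-endian bytes:
  [0]=0x42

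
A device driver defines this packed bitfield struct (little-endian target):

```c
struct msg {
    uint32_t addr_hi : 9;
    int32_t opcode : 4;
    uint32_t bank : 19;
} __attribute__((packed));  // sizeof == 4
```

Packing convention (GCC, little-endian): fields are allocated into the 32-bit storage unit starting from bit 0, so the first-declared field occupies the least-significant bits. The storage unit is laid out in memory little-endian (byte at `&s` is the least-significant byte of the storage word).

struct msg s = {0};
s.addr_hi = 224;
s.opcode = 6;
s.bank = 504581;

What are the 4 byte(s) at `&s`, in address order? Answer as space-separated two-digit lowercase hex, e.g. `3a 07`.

e0 ac 60 f6

addr_hi:9 = 224 → 0xe0 << 0 → word 0x000000e0
opcode:4 = 6 → 0x6 << 9 → word 0x00000ce0
bank:19 = 504581 → 0x7b305 << 13 → word 0xf660ace0
word = 0xf660ace0 → little-endian bytes:
  [0]=0xe0  [1]=0xac  [2]=0x60  [3]=0xf6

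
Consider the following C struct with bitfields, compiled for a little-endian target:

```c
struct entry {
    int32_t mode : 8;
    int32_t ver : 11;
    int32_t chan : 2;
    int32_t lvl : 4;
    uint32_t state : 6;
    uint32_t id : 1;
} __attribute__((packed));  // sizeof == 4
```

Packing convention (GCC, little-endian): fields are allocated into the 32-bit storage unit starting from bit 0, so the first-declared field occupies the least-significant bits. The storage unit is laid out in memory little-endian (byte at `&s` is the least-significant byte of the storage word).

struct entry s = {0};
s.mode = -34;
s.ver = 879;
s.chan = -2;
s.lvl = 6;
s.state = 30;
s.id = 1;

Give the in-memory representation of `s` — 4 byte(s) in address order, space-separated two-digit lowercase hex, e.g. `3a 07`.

de 6f d3 bc

[0+:8] mode=-34 & 0xff = 0xde; word=0x000000de
[8+:11] ver=879 & 0x7ff = 0x36f; word=0x00036fde
[19+:2] chan=-2 & 0x3 = 0x2; word=0x00136fde
[21+:4] lvl=6 & 0xf = 0x6; word=0x00d36fde
[25+:6] state=30 & 0x3f = 0x1e; word=0x3cd36fde
[31+:1] id=1 & 0x1 = 0x1; word=0xbcd36fde
word = 0xbcd36fde → little-endian bytes:
  [0]=0xde  [1]=0x6f  [2]=0xd3  [3]=0xbc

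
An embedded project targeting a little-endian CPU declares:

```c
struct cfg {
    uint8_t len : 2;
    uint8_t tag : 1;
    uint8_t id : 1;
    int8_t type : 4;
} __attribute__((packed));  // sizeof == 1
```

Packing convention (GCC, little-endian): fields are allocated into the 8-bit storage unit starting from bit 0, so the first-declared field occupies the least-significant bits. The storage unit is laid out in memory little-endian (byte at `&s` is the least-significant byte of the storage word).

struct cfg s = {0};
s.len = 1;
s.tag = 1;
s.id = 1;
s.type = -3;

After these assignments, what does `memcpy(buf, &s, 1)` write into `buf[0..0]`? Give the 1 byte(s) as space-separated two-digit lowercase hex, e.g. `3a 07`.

len (2b) val=1 bits=0x1 at bit 0: 0x01
tag (1b) val=1 bits=0x1 at bit 2: 0x05
id (1b) val=1 bits=0x1 at bit 3: 0x0d
type (4b) val=-3 bits=0xd at bit 4: 0xdd
word = 0xdd → little-endian bytes:
  [0]=0xdd

dd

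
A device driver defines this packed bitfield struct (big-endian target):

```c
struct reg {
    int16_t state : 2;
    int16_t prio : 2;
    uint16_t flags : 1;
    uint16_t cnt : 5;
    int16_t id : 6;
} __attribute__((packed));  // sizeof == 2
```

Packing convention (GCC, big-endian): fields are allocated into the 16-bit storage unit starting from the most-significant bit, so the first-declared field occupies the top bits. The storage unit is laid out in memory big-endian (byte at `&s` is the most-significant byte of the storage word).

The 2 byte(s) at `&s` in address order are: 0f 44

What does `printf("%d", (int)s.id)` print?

4

[0]=0x0f [1]=0x44 (big-endian) → word 0x0f44
state:2 @ bit 14 → (0x0f44>>14)&0x3 = 0x0
prio:2 @ bit 12 → (0x0f44>>12)&0x3 = 0x0
flags:1 @ bit 11 → (0x0f44>>11)&0x1 = 0x1
cnt:5 @ bit 6 → (0x0f44>>6)&0x1f = 0x1d
id:6 @ bit 0 → (0x0f44>>0)&0x3f = 0x4  ←
id signed 6b, MSB=0: value = 4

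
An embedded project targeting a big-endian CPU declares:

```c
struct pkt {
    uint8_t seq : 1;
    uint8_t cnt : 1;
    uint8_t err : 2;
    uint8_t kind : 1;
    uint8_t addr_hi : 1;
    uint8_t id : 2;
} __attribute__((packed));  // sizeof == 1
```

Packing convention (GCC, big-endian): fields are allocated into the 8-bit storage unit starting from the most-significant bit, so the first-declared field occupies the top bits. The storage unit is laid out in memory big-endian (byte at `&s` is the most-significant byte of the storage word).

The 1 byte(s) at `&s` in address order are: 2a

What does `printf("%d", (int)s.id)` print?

2

[0]=0x2a (big-endian) → word 0x2a
seq [7+:1] = (word>>7) & 0x1 = 0
cnt [6+:1] = (word>>6) & 0x1 = 0
err [4+:2] = (word>>4) & 0x3 = 2
kind [3+:1] = (word>>3) & 0x1 = 1
addr_hi [2+:1] = (word>>2) & 0x1 = 0
id [0+:2] = (word>>0) & 0x3 = 2  ←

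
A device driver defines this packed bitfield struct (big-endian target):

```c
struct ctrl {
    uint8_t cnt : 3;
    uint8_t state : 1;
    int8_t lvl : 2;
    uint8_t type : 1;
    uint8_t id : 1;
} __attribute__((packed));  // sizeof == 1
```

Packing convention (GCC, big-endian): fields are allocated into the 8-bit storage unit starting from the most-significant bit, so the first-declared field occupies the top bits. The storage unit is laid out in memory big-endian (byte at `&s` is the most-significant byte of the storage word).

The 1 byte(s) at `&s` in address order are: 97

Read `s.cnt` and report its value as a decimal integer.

[0]=0x97 (big-endian) → word 0x97
cnt:3 @ bit 5 → (0x97>>5)&0x7 = 0x4  ←
state:1 @ bit 4 → (0x97>>4)&0x1 = 0x1
lvl:2 @ bit 2 → (0x97>>2)&0x3 = 0x1
type:1 @ bit 1 → (0x97>>1)&0x1 = 0x1
id:1 @ bit 0 → (0x97>>0)&0x1 = 0x1

4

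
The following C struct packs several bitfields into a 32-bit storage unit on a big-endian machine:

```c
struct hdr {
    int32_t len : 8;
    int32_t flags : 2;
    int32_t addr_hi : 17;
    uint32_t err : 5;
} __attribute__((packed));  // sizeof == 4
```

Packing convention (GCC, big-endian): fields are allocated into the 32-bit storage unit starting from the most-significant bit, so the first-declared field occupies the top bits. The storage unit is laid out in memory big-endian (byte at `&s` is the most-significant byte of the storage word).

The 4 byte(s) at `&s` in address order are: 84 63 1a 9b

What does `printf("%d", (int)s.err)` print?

27

[0]=0x84 [1]=0x63 [2]=0x1a [3]=0x9b (big-endian) → word 0x84631a9b
len [24+:8] = (word>>24) & 0xff = 132
flags [22+:2] = (word>>22) & 0x3 = 1
addr_hi [5+:17] = (word>>5) & 0x1ffff = 71892
err [0+:5] = (word>>0) & 0x1f = 27  ←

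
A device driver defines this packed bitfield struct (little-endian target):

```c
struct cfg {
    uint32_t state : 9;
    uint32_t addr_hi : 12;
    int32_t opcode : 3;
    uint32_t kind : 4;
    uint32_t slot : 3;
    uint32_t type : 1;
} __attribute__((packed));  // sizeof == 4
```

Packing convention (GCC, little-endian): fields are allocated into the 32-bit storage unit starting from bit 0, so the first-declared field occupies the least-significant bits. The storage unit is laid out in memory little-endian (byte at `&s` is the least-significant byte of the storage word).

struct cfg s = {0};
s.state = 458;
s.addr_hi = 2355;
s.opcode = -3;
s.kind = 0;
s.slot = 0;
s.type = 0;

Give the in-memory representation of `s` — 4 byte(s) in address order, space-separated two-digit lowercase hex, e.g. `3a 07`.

state:9 = 458 → 0x1ca << 0 → word 0x000001ca
addr_hi:12 = 2355 → 0x933 << 9 → word 0x001267ca
opcode:3 = -3 → 0x5 << 21 → word 0x00b267ca
kind:4 = 0 → 0x0 << 24 → word 0x00b267ca
slot:3 = 0 → 0x0 << 28 → word 0x00b267ca
type:1 = 0 → 0x0 << 31 → word 0x00b267ca
word = 0x00b267ca → little-endian bytes:
  [0]=0xca  [1]=0x67  [2]=0xb2  [3]=0x00

ca 67 b2 00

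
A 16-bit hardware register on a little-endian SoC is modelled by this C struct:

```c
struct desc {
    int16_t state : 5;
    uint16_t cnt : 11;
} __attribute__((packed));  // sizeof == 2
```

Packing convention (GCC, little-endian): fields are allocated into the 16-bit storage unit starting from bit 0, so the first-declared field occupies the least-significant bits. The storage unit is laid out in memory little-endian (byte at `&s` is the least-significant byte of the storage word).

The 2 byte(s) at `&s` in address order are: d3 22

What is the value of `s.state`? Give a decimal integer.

[0]=0xd3 [1]=0x22 (little-endian) → word 0x22d3
state [0+:5] = (word>>0) & 0x1f = 19  ←
cnt [5+:11] = (word>>5) & 0x7ff = 278
state signed 5b, MSB=1: 19 - 32 = -13

-13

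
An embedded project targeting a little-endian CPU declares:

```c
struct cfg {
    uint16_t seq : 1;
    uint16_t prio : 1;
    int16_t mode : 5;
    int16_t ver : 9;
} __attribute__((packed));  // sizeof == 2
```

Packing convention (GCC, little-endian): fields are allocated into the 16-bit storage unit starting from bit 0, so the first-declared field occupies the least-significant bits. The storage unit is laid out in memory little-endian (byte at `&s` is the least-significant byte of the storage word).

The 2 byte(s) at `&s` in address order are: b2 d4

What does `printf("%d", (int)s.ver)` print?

-87

[0]=0xb2 [1]=0xd4 (little-endian) → word 0xd4b2
seq [0+:1] = (word>>0) & 0x1 = 0
prio [1+:1] = (word>>1) & 0x1 = 1
mode [2+:5] = (word>>2) & 0x1f = 12
ver [7+:9] = (word>>7) & 0x1ff = 425  ←
ver signed 9b, MSB=1: 425 - 512 = -87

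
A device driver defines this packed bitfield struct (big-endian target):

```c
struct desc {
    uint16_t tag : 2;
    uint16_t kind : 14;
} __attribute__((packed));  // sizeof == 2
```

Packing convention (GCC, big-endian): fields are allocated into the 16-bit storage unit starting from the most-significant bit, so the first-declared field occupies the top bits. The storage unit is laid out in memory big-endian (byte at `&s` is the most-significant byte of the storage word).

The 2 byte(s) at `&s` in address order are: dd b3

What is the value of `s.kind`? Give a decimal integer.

[0]=0xdd [1]=0xb3 (big-endian) → word 0xddb3
tag:2 @ bit 14 → (0xddb3>>14)&0x3 = 0x3
kind:14 @ bit 0 → (0xddb3>>0)&0x3fff = 0x1db3  ←

7603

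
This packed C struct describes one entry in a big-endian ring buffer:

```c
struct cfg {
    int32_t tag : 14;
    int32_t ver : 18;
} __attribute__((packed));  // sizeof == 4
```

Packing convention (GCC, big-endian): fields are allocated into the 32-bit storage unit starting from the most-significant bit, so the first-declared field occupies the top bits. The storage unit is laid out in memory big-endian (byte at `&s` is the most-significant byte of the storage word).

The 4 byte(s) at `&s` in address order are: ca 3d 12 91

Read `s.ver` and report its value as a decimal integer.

70289

[0]=0xca [1]=0x3d [2]=0x12 [3]=0x91 (big-endian) → word 0xca3d1291
tag:14 @ bit 18 → (0xca3d1291>>18)&0x3fff = 0x328f
ver:18 @ bit 0 → (0xca3d1291>>0)&0x3ffff = 0x11291  ←
ver signed 18b, MSB=0: value = 70289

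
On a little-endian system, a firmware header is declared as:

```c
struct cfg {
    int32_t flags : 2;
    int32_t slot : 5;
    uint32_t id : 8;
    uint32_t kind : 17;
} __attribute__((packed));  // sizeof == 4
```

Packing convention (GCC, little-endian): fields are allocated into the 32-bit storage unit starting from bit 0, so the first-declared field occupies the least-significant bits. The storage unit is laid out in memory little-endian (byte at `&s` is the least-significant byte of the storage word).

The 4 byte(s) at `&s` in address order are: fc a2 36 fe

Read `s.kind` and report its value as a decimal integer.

[0]=0xfc [1]=0xa2 [2]=0x36 [3]=0xfe (little-endian) → word 0xfe36a2fc
flags:2 @ bit 0 → (0xfe36a2fc>>0)&0x3 = 0x0
slot:5 @ bit 2 → (0xfe36a2fc>>2)&0x1f = 0x1f
id:8 @ bit 7 → (0xfe36a2fc>>7)&0xff = 0x45
kind:17 @ bit 15 → (0xfe36a2fc>>15)&0x1ffff = 0x1fc6d  ←

130157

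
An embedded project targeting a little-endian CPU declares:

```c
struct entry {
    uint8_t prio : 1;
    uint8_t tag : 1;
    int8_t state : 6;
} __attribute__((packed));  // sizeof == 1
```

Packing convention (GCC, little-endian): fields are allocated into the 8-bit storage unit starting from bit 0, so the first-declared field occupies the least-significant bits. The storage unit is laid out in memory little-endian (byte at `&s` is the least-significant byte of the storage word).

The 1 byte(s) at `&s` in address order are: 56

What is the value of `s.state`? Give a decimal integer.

[0]=0x56 (little-endian) → word 0x56
prio:1 @ bit 0 → (0x56>>0)&0x1 = 0x0
tag:1 @ bit 1 → (0x56>>1)&0x1 = 0x1
state:6 @ bit 2 → (0x56>>2)&0x3f = 0x15  ←
state signed 6b, MSB=0: value = 21

21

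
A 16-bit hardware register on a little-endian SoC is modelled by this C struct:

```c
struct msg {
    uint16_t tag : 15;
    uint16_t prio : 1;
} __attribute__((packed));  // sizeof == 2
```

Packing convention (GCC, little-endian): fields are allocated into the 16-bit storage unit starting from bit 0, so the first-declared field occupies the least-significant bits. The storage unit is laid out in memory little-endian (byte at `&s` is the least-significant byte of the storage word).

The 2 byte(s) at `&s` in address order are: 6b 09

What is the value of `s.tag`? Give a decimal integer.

[0]=0x6b [1]=0x09 (little-endian) → word 0x096b
tag:15 @ bit 0 → (0x096b>>0)&0x7fff = 0x96b  ←
prio:1 @ bit 15 → (0x096b>>15)&0x1 = 0x0

2411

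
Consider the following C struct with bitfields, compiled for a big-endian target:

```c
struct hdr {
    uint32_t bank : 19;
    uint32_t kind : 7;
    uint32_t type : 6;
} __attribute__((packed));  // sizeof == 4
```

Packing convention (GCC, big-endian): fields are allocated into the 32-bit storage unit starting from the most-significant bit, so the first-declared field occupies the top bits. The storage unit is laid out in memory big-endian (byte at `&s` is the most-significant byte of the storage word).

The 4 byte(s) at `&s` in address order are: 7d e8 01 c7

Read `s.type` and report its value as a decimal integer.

7

[0]=0x7d [1]=0xe8 [2]=0x01 [3]=0xc7 (big-endian) → word 0x7de801c7
bank:19 @ bit 13 → (0x7de801c7>>13)&0x7ffff = 0x3ef40
kind:7 @ bit 6 → (0x7de801c7>>6)&0x7f = 0x7
type:6 @ bit 0 → (0x7de801c7>>0)&0x3f = 0x7  ←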